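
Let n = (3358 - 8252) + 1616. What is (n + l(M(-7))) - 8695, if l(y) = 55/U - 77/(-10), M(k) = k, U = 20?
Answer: -239251/20 ≈ -11963.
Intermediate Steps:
l(y) = 209/20 (l(y) = 55/20 - 77/(-10) = 55*(1/20) - 77*(-1/10) = 11/4 + 77/10 = 209/20)
n = -3278 (n = -4894 + 1616 = -3278)
(n + l(M(-7))) - 8695 = (-3278 + 209/20) - 8695 = -65351/20 - 8695 = -239251/20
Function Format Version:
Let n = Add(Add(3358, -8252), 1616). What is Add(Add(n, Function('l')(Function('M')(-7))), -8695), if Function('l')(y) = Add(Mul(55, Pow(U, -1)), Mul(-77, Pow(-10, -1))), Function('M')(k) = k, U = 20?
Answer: Rational(-239251, 20) ≈ -11963.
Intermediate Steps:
Function('l')(y) = Rational(209, 20) (Function('l')(y) = Add(Mul(55, Pow(20, -1)), Mul(-77, Pow(-10, -1))) = Add(Mul(55, Rational(1, 20)), Mul(-77, Rational(-1, 10))) = Add(Rational(11, 4), Rational(77, 10)) = Rational(209, 20))
n = -3278 (n = Add(-4894, 1616) = -3278)
Add(Add(n, Function('l')(Function('M')(-7))), -8695) = Add(Add(-3278, Rational(209, 20)), -8695) = Add(Rational(-65351, 20), -8695) = Rational(-239251, 20)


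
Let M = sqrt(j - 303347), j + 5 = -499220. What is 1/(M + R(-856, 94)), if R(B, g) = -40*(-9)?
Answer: 30/77681 - I*sqrt(200643)/466086 ≈ 0.00038619 - 0.00096105*I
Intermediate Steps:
j = -499225 (j = -5 - 499220 = -499225)
R(B, g) = 360
M = 2*I*sqrt(200643) (M = sqrt(-499225 - 303347) = sqrt(-802572) = 2*I*sqrt(200643) ≈ 895.86*I)
1/(M + R(-856, 94)) = 1/(2*I*sqrt(200643) + 360) = 1/(360 + 2*I*sqrt(200643))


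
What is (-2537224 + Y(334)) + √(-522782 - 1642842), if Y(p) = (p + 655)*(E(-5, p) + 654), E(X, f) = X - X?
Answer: -1890418 + 2*I*√541406 ≈ -1.8904e+6 + 1471.6*I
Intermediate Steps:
E(X, f) = 0
Y(p) = 428370 + 654*p (Y(p) = (p + 655)*(0 + 654) = (655 + p)*654 = 428370 + 654*p)
(-2537224 + Y(334)) + √(-522782 - 1642842) = (-2537224 + (428370 + 654*334)) + √(-522782 - 1642842) = (-2537224 + (428370 + 218436)) + √(-2165624) = (-2537224 + 646806) + 2*I*√541406 = -1890418 + 2*I*√541406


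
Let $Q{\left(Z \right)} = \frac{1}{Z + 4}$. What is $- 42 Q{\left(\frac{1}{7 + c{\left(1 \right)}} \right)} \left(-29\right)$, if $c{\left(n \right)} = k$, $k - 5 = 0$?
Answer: $\frac{2088}{7} \approx 298.29$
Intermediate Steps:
$k = 5$ ($k = 5 + 0 = 5$)
$c{\left(n \right)} = 5$
$Q{\left(Z \right)} = \frac{1}{4 + Z}$
$- 42 Q{\left(\frac{1}{7 + c{\left(1 \right)}} \right)} \left(-29\right) = - \frac{42}{4 + \frac{1}{7 + 5}} \left(-29\right) = - \frac{42}{4 + \frac{1}{12}} \left(-29\right) = - \frac{42}{\frac{49}{12}} \left(-29\right) = \left(-42\right) \frac{12}{49} \left(-29\right) = \left(- \frac{72}{7}\right) \left(-29\right) = \frac{2088}{7}$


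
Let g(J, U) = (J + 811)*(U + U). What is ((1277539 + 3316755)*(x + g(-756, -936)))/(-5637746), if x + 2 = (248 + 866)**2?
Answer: -2614231388998/2818873 ≈ -9.2740e+5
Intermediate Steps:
g(J, U) = 2*U*(811 + J) (g(J, U) = (811 + J)*(2*U) = 2*U*(811 + J))
x = 1240994 (x = -2 + (248 + 866)**2 = -2 + 1114**2 = -2 + 1240996 = 1240994)
((1277539 + 3316755)*(x + g(-756, -936)))/(-5637746) = ((1277539 + 3316755)*(1240994 + 2*(-936)*(811 - 756)))/(-5637746) = (4594294*(1240994 + 2*(-936)*55))*(-1/5637746) = (4594294*(1240994 - 102960))*(-1/5637746) = (4594294*1138034)*(-1/5637746) = 5228462777996*(-1/5637746) = -2614231388998/2818873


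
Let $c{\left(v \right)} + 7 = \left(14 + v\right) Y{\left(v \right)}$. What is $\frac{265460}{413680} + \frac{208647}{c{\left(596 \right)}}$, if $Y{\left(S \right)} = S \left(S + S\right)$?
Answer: $\frac{5756349562597}{8963690902892} \approx 0.64219$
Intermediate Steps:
$Y{\left(S \right)} = 2 S^{2}$ ($Y{\left(S \right)} = S 2 S = 2 S^{2}$)
$c{\left(v \right)} = -7 + 2 v^{2} \left(14 + v\right)$ ($c{\left(v \right)} = -7 + \left(14 + v\right) 2 v^{2} = -7 + 2 v^{2} \left(14 + v\right)$)
$\frac{265460}{413680} + \frac{208647}{c{\left(596 \right)}} = \frac{265460}{413680} + \frac{208647}{-7 + 2 \cdot 596^{3} + 28 \cdot 596^{2}} = 265460 \cdot \frac{1}{413680} + \frac{208647}{-7 + 2 \cdot 211708736 + 28 \cdot 355216} = \frac{13273}{20684} + \frac{208647}{-7 + 423417472 + 9946048} = \frac{13273}{20684} + \frac{208647}{433363513} = \frac{5756349562597}{8963690902892}$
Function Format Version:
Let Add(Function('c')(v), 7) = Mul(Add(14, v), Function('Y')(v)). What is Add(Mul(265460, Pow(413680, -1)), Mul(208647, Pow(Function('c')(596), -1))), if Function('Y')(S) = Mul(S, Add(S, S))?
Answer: Rational(5756349562597, 8963690902892) ≈ 0.64219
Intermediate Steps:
Function('Y')(S) = Mul(2, Pow(S, 2)) (Function('Y')(S) = Mul(S, Mul(2, S)) = Mul(2, Pow(S, 2)))
Function('c')(v) = Add(-7, Mul(2, Pow(v, 2), Add(14, v))) (Function('c')(v) = Add(-7, Mul(Add(14, v), Mul(2, Pow(v, 2)))) = Add(-7, Mul(2, Pow(v, 2), Add(14, v))))
Add(Mul(265460, Pow(413680, -1)), Mul(208647, Pow(Function('c')(596), -1))) = Add(Mul(265460, Pow(413680, -1)), Mul(208647, Pow(Add(-7, Mul(2, Pow(596, 3)), Mul(28, Pow(596, 2))), -1))) = Add(Mul(265460, Rational(1, 413680)), Mul(208647, Pow(Add(-7, Mul(2, 211708736), Mul(28, 355216)), -1))) = Add(Rational(13273, 20684), Mul(208647, Pow(Add(-7, 423417472, 9946048), -1))) = Add(Rational(13273, 20684), Mul(208647, Pow(433363513, -1))) = Add(Rational(13273, 20684), Mul(208647, Rational(1, 433363513))) = Add(Rational(13273, 20684), Rational(208647, 433363513)) = Rational(5756349562597, 8963690902892)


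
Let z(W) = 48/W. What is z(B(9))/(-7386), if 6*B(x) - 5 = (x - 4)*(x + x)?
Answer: -48/116945 ≈ -0.00041045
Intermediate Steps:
B(x) = ⅚ + x*(-4 + x)/3 (B(x) = ⅚ + ((x - 4)*(x + x))/6 = ⅚ + ((-4 + x)*(2*x))/6 = ⅚ + (2*x*(-4 + x))/6 = ⅚ + x*(-4 + x)/3)
z(B(9))/(-7386) = (48/(⅚ - 4/3*9 + (⅓)*9²))/(-7386) = (48/(⅚ - 12 + (⅓)*81))*(-1/7386) = (48/(⅚ - 12 + 27))*(-1/7386) = (48/(95/6))*(-1/7386) = (48*(6/95))*(-1/7386) = (288/95)*(-1/7386) = -48/116945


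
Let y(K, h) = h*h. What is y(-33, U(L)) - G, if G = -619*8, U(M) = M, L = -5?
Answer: 4977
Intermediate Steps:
y(K, h) = h**2
G = -4952
y(-33, U(L)) - G = (-5)**2 - 1*(-4952) = 25 + 4952 = 4977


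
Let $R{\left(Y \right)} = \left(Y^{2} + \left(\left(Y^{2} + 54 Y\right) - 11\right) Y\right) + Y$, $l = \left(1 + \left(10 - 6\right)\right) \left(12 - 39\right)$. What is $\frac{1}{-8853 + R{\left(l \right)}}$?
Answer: $- \frac{1}{1465503} \approx -6.8236 \cdot 10^{-7}$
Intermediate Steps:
$l = -135$ ($l = \left(1 + \left(10 - 6\right)\right) \left(-27\right) = \left(1 + 4\right) \left(-27\right) = 5 \left(-27\right) = -135$)
$R{\left(Y \right)} = Y + Y^{2} + Y \left(-11 + Y^{2} + 54 Y\right)$ ($R{\left(Y \right)} = \left(Y^{2} + \left(-11 + Y^{2} + 54 Y\right) Y\right) + Y = \left(Y^{2} + Y \left(-11 + Y^{2} + 54 Y\right)\right) + Y = Y + Y^{2} + Y \left(-11 + Y^{2} + 54 Y\right)$)
$\frac{1}{-8853 + R{\left(l \right)}} = \frac{1}{-8853 - 135 \left(-10 + \left(-135\right)^{2} + 55 \left(-135\right)\right)} = \frac{1}{-8853 - 135 \left(-10 + 18225 - 7425\right)} = \frac{1}{-8853 - 1456650} = \frac{1}{-1465503} = - \frac{1}{1465503}$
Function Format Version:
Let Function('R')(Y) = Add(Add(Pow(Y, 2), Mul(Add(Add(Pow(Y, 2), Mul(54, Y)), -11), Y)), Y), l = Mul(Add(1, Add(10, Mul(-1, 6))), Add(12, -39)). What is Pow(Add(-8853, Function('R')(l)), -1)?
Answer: Rational(-1, 1465503) ≈ -6.8236e-7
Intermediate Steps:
l = -135 (l = Mul(Add(1, Add(10, -6)), -27) = Mul(Add(1, 4), -27) = Mul(5, -27) = -135)
Function('R')(Y) = Add(Y, Pow(Y, 2), Mul(Y, Add(-11, Pow(Y, 2), Mul(54, Y)))) (Function('R')(Y) = Add(Add(Pow(Y, 2), Mul(Add(-11, Pow(Y, 2), Mul(54, Y)), Y)), Y) = Add(Add(Pow(Y, 2), Mul(Y, Add(-11, Pow(Y, 2), Mul(54, Y)))), Y) = Add(Y, Pow(Y, 2), Mul(Y, Add(-11, Pow(Y, 2), Mul(54, Y)))))
Pow(Add(-8853, Function('R')(l)), -1) = Pow(Add(-8853, Mul(-135, Add(-10, Pow(-135, 2), Mul(55, -135)))), -1) = Pow(Add(-8853, Mul(-135, Add(-10, 18225, -7425))), -1) = Pow(Add(-8853, Mul(-135, 10790)), -1) = Pow(Add(-8853, -1456650), -1) = Pow(-1465503, -1) = Rational(-1, 1465503)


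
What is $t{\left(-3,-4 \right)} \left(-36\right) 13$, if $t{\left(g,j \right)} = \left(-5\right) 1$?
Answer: $2340$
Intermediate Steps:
$t{\left(g,j \right)} = -5$
$t{\left(-3,-4 \right)} \left(-36\right) 13 = \left(-5\right) \left(-36\right) 13 = 180 \cdot 13 = 2340$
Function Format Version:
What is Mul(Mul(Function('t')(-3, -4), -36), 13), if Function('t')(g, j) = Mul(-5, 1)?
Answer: 2340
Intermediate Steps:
Function('t')(g, j) = -5
Mul(Mul(Function('t')(-3, -4), -36), 13) = Mul(Mul(-5, -36), 13) = Mul(180, 13) = 2340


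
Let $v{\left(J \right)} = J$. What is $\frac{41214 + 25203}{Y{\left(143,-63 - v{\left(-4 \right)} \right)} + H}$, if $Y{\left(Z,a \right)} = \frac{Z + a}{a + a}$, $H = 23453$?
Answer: $\frac{3918603}{1383685} \approx 2.832$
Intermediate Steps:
$Y{\left(Z,a \right)} = \frac{Z + a}{2 a}$
$\frac{41214 + 25203}{Y{\left(143,-63 - v{\left(-4 \right)} \right)} + H} = \frac{41214 + 25203}{\frac{143 - 59}{2 \left(-63 - -4\right)} + 23453} = \frac{66417}{\frac{143 + \left(-63 + 4\right)}{2 \left(-63 + 4\right)} + 23453} = \frac{66417}{\frac{143 - 59}{2 \left(-59\right)} + 23453} = \frac{66417}{\frac{1}{2} \left(- \frac{1}{59}\right) 84 + 23453} = \frac{66417}{- \frac{42}{59} + 23453} = \frac{66417}{\frac{1383685}{59}} = 66417 \cdot \frac{59}{1383685} = \frac{3918603}{1383685}$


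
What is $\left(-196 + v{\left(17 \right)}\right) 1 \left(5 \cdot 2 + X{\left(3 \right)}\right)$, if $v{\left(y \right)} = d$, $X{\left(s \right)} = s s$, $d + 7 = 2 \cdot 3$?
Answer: $-3743$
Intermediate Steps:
$d = -1$ ($d = -7 + 2 \cdot 3 = -7 + 6 = -1$)
$X{\left(s \right)} = s^{2}$
$v{\left(y \right)} = -1$
$\left(-196 + v{\left(17 \right)}\right) 1 \left(5 \cdot 2 + X{\left(3 \right)}\right) = \left(-196 - 1\right) 1 \left(5 \cdot 2 + 3^{2}\right) = - 197 \cdot 1 \left(10 + 9\right) = - 197 \cdot 1 \cdot 19 = \left(-197\right) 19 = -3743$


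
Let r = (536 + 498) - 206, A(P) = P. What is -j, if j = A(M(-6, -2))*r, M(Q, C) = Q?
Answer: 4968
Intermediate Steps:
r = 828 (r = 1034 - 206 = 828)
j = -4968 (j = -6*828 = -4968)
-j = -1*(-4968) = 4968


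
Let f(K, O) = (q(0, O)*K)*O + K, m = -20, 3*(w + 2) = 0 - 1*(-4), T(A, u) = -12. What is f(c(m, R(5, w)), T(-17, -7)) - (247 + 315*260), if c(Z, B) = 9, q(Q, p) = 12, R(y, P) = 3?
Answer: -83434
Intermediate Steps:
w = -2/3 (w = -2 + (0 - 1*(-4))/3 = -2 + (0 + 4)/3 = -2 + (1/3)*4 = -2 + 4/3 = -2/3 ≈ -0.66667)
f(K, O) = K + 12*K*O (f(K, O) = (12*K)*O + K = 12*K*O + K = K + 12*K*O)
f(c(m, R(5, w)), T(-17, -7)) - (247 + 315*260) = 9*(1 + 12*(-12)) - (247 + 315*260) = 9*(1 - 144) - (247 + 81900) = 9*(-143) - 1*82147 = -1287 - 82147 = -83434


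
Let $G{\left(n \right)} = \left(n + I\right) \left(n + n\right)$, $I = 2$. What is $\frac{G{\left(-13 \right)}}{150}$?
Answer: $\frac{143}{75} \approx 1.9067$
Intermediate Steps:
$G{\left(n \right)} = 2 n \left(2 + n\right)$ ($G{\left(n \right)} = \left(n + 2\right) \left(n + n\right) = \left(2 + n\right) 2 n = 2 n \left(2 + n\right)$)
$\frac{G{\left(-13 \right)}}{150} = \frac{2 \left(-13\right) \left(2 - 13\right)}{150} = 2 \left(-13\right) \left(-11\right) \frac{1}{150} = 286 \cdot \frac{1}{150} = \frac{143}{75}$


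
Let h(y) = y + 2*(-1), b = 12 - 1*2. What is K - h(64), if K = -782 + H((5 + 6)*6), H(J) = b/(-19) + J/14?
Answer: -111695/133 ≈ -839.81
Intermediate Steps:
b = 10 (b = 12 - 2 = 10)
H(J) = -10/19 + J/14 (H(J) = 10/(-19) + J/14 = 10*(-1/19) + J*(1/14) = -10/19 + J/14)
h(y) = -2 + y (h(y) = y - 2 = -2 + y)
K = -103449/133 (K = -782 + (-10/19 + ((5 + 6)*6)/14) = -782 + (-10/19 + (11*6)/14) = -782 + (-10/19 + (1/14)*66) = -782 + (-10/19 + 33/7) = -782 + 557/133 = -103449/133 ≈ -777.81)
K - h(64) = -103449/133 - (-2 + 64) = -103449/133 - 1*62 = -103449/133 - 62 = -111695/133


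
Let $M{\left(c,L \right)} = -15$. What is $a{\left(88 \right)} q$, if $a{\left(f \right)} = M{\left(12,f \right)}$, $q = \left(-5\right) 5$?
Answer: $375$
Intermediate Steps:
$q = -25$
$a{\left(f \right)} = -15$
$a{\left(88 \right)} q = \left(-15\right) \left(-25\right) = 375$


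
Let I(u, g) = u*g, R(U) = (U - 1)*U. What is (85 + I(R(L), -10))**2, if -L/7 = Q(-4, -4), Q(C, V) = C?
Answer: 55875625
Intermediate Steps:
L = 28 (L = -7*(-4) = 28)
R(U) = U*(-1 + U) (R(U) = (-1 + U)*U = U*(-1 + U))
I(u, g) = g*u
(85 + I(R(L), -10))**2 = (85 - 280*(-1 + 28))**2 = (85 - 280*27)**2 = (85 - 10*756)**2 = (85 - 7560)**2 = (-7475)**2 = 55875625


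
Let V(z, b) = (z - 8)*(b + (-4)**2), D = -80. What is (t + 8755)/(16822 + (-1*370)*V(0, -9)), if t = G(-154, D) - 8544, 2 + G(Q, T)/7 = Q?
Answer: -881/37542 ≈ -0.023467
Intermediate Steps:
V(z, b) = (-8 + z)*(16 + b) (V(z, b) = (-8 + z)*(b + 16) = (-8 + z)*(16 + b))
G(Q, T) = -14 + 7*Q
t = -9636 (t = (-14 + 7*(-154)) - 8544 = (-14 - 1078) - 8544 = -1092 - 8544 = -9636)
(t + 8755)/(16822 + (-1*370)*V(0, -9)) = (-9636 + 8755)/(16822 + (-1*370)*(-128 - 8*(-9) + 16*0 - 9*0)) = -881/(16822 - 370*(-128 + 72 + 0 + 0)) = -881/(16822 - 370*(-56)) = -881/(16822 + 20720) = -881/37542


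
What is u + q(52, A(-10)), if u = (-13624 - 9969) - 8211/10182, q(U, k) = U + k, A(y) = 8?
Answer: -79873739/3394 ≈ -23534.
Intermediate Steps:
u = -80077379/3394 (u = -23593 - 8211*1/10182 = -23593 - 2737/3394 = -80077379/3394 ≈ -23594.)
u + q(52, A(-10)) = -80077379/3394 + (52 + 8) = -80077379/3394 + 60 = -79873739/3394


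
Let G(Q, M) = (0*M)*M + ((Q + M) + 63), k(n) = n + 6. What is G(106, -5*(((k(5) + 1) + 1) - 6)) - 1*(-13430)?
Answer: 13564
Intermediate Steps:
k(n) = 6 + n
G(Q, M) = 63 + M + Q (G(Q, M) = 0*M + ((M + Q) + 63) = 0 + (63 + M + Q) = 63 + M + Q)
G(106, -5*(((k(5) + 1) + 1) - 6)) - 1*(-13430) = (63 - 5*((((6 + 5) + 1) + 1) - 6) + 106) - 1*(-13430) = (63 - 5*(((11 + 1) + 1) - 6) + 106) + 13430 = (63 - 5*((12 + 1) - 6) + 106) + 13430 = (63 - 5*(13 - 6) + 106) + 13430 = (63 - 5*7 + 106) + 13430 = (63 - 35 + 106) + 13430 = 134 + 13430 = 13564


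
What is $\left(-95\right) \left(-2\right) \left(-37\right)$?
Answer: $-7030$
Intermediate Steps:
$\left(-95\right) \left(-2\right) \left(-37\right) = 190 \left(-37\right) = -7030$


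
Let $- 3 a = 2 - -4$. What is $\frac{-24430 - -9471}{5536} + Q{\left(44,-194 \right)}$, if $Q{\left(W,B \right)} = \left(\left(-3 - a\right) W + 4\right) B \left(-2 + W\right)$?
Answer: $\frac{1804278161}{5536} \approx 3.2592 \cdot 10^{5}$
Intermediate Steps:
$a = -2$ ($a = - \frac{2 - -4}{3} = - \frac{2 + 4}{3} = \left(- \frac{1}{3}\right) 6 = -2$)
$Q{\left(W,B \right)} = B \left(-2 + W\right) \left(4 - W\right)$ ($Q{\left(W,B \right)} = \left(\left(-3 - -2\right) W + 4\right) B \left(-2 + W\right) = \left(\left(-3 + 2\right) W + 4\right) B \left(-2 + W\right) = \left(- W + 4\right) B \left(-2 + W\right) = \left(4 - W\right) B \left(-2 + W\right) = B \left(-2 + W\right) \left(4 - W\right)$)
$\frac{-24430 - -9471}{5536} + Q{\left(44,-194 \right)} = \frac{-24430 - -9471}{5536} - 194 \left(-8 - 44^{2} + 6 \cdot 44\right) = \left(-24430 + 9471\right) \frac{1}{5536} - 194 \left(-8 - 1936 + 264\right) = \left(-14959\right) \frac{1}{5536} - 194 \left(-8 - 1936 + 264\right) = - \frac{14959}{5536} - -325920 = - \frac{14959}{5536} + 325920 = \frac{1804278161}{5536}$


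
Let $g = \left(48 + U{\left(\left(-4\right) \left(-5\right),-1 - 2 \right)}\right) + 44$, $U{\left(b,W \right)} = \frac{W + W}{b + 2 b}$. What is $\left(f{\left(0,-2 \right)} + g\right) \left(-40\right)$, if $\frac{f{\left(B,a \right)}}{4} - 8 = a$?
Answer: $-4636$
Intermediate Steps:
$f{\left(B,a \right)} = 32 + 4 a$
$U{\left(b,W \right)} = \frac{2 W}{3 b}$
$g = \frac{919}{10}$ ($g = \left(48 + \frac{2 \left(-1 - 2\right)}{3 \left(\left(-4\right) \left(-5\right)\right)}\right) + 44 = \left(48 + \frac{2 \left(-1 - 2\right)}{3 \cdot 20}\right) + 44 = \left(48 + \frac{2}{3} \left(-3\right) \frac{1}{20}\right) + 44 = \left(48 - \frac{1}{10}\right) + 44 = \frac{479}{10} + 44 = \frac{919}{10} \approx 91.9$)
$\left(f{\left(0,-2 \right)} + g\right) \left(-40\right) = \left(\left(32 + 4 \left(-2\right)\right) + \frac{919}{10}\right) \left(-40\right) = \left(\left(32 - 8\right) + \frac{919}{10}\right) \left(-40\right) = \left(24 + \frac{919}{10}\right) \left(-40\right) = \frac{1159}{10} \left(-40\right) = -4636$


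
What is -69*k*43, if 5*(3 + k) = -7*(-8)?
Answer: -121647/5 ≈ -24329.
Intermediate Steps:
k = 41/5 (k = -3 + (-7*(-8))/5 = -3 + (⅕)*56 = -3 + 56/5 = 41/5 ≈ 8.2000)
-69*k*43 = -69*41/5*43 = -2829/5*43 = -121647/5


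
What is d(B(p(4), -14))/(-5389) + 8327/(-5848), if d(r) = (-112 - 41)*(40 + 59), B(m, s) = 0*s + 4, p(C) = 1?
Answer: 2570909/1853816 ≈ 1.3868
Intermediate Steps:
B(m, s) = 4 (B(m, s) = 0 + 4 = 4)
d(r) = -15147 (d(r) = -153*99 = -15147)
d(B(p(4), -14))/(-5389) + 8327/(-5848) = -15147/(-5389) + 8327/(-5848) = -15147*(-1/5389) + 8327*(-1/5848) = 891/317 - 8327/5848 = 2570909/1853816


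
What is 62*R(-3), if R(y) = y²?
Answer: 558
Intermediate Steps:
62*R(-3) = 62*(-3)² = 62*9 = 558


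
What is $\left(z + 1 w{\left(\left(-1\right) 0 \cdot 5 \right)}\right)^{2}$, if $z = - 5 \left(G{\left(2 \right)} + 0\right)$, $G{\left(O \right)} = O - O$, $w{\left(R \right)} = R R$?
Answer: $0$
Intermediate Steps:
$w{\left(R \right)} = R^{2}$
$G{\left(O \right)} = 0$
$z = 0$ ($z = - 5 \left(0 + 0\right) = \left(-5\right) 0 = 0$)
$\left(z + 1 w{\left(\left(-1\right) 0 \cdot 5 \right)}\right)^{2} = \left(0 + 1 \left(\left(-1\right) 0 \cdot 5\right)^{2}\right)^{2} = \left(0 + 1 \left(0 \cdot 5\right)^{2}\right)^{2} = \left(0 + 1 \cdot 0^{2}\right)^{2} = \left(0 + 1 \cdot 0\right)^{2} = \left(0 + 0\right)^{2} = 0^{2} = 0$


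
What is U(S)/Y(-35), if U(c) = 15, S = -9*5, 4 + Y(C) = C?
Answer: -5/13 ≈ -0.38462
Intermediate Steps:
Y(C) = -4 + C
S = -45
U(S)/Y(-35) = 15/(-4 - 35) = 15/(-39) = 15*(-1/39) = -5/13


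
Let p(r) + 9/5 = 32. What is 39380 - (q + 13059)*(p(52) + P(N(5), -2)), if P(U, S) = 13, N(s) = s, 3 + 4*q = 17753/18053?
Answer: -47366289808/90265 ≈ -5.2475e+5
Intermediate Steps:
p(r) = 151/5 (p(r) = -9/5 + 32 = 151/5)
q = -18203/36106 (q = -3/4 + (17753/18053)/4 = -3/4 + (17753*(1/18053))/4 = -3/4 + (1/4)*(17753/18053) = -3/4 + 17753/72212 = -18203/36106 ≈ -0.50415)
39380 - (q + 13059)*(p(52) + P(N(5), -2)) = 39380 - (-18203/36106 + 13059)*(151/5 + 13) = 39380 - 471490051*216/(36106*5) = 39380 - 1*50920925508/90265 = 39380 - 50920925508/90265 = -47366289808/90265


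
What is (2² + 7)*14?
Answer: 154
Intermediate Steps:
(2² + 7)*14 = (4 + 7)*14 = 11*14 = 154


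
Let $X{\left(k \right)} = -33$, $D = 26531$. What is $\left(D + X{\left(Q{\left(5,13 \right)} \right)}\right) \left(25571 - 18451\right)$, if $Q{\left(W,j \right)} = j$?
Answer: $188665760$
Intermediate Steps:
$\left(D + X{\left(Q{\left(5,13 \right)} \right)}\right) \left(25571 - 18451\right) = \left(26531 - 33\right) \left(25571 - 18451\right) = 26498 \cdot 7120 = 188665760$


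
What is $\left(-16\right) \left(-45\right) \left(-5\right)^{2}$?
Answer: $18000$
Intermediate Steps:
$\left(-16\right) \left(-45\right) \left(-5\right)^{2} = 720 \cdot 25 = 18000$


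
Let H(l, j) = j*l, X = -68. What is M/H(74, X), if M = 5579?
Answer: -5579/5032 ≈ -1.1087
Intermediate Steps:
M/H(74, X) = 5579/((-68*74)) = 5579/(-5032) = 5579*(-1/5032) = -5579/5032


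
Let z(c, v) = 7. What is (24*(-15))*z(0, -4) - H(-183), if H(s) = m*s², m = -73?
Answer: 2442177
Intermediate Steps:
H(s) = -73*s²
(24*(-15))*z(0, -4) - H(-183) = (24*(-15))*7 - (-73)*(-183)² = -360*7 - (-73)*33489 = -2520 - 1*(-2444697) = -2520 + 2444697 = 2442177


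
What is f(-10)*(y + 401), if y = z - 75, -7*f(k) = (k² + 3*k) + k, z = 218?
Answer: -32640/7 ≈ -4662.9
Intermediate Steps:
f(k) = -4*k/7 - k²/7 (f(k) = -((k² + 3*k) + k)/7 = -(k² + 4*k)/7 = -4*k/7 - k²/7)
y = 143 (y = 218 - 75 = 143)
f(-10)*(y + 401) = (-⅐*(-10)*(4 - 10))*(143 + 401) = -⅐*(-10)*(-6)*544 = -60/7*544 = -32640/7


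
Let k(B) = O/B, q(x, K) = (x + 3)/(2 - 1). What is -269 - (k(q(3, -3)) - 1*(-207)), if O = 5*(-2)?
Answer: -1423/3 ≈ -474.33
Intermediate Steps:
O = -10
q(x, K) = 3 + x (q(x, K) = (3 + x)/1 = (3 + x)*1 = 3 + x)
k(B) = -10/B
-269 - (k(q(3, -3)) - 1*(-207)) = -269 - (-10/(3 + 3) - 1*(-207)) = -269 - (-10/6 + 207) = -269 - (-10*⅙ + 207) = -269 - (-5/3 + 207) = -269 - 1*616/3 = -269 - 616/3 = -1423/3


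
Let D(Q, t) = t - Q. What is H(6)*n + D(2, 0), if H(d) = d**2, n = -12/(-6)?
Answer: 70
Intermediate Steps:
n = 2 (n = -12*(-1/6) = 2)
H(6)*n + D(2, 0) = 6**2*2 + (0 - 1*2) = 36*2 + (0 - 2) = 72 - 2 = 70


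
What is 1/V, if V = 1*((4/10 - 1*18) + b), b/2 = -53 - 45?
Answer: -5/1068 ≈ -0.0046816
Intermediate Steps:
b = -196 (b = 2*(-53 - 45) = 2*(-98) = -196)
V = -1068/5 (V = 1*((4/10 - 1*18) - 196) = 1*((4*(⅒) - 18) - 196) = 1*((⅖ - 18) - 196) = 1*(-88/5 - 196) = 1*(-1068/5) = -1068/5 ≈ -213.60)
1/V = 1/(-1068/5) = -5/1068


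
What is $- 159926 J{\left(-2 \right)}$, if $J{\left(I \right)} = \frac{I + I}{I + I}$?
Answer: $-159926$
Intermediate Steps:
$J{\left(I \right)} = 1$ ($J{\left(I \right)} = \frac{2 I}{2 I} = 2 I \frac{1}{2 I} = 1$)
$- 159926 J{\left(-2 \right)} = \left(-159926\right) 1 = -159926$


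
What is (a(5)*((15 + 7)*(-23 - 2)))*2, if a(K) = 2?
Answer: -2200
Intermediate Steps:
(a(5)*((15 + 7)*(-23 - 2)))*2 = (2*((15 + 7)*(-23 - 2)))*2 = (2*(22*(-25)))*2 = (2*(-550))*2 = -1100*2 = -2200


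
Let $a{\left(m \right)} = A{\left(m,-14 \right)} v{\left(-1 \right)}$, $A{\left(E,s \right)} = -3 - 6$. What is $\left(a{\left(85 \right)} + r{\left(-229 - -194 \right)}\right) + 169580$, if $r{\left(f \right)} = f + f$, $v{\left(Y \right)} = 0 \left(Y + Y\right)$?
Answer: $169510$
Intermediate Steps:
$A{\left(E,s \right)} = -9$ ($A{\left(E,s \right)} = -3 - 6 = -9$)
$v{\left(Y \right)} = 0$ ($v{\left(Y \right)} = 0 \cdot 2 Y = 0$)
$r{\left(f \right)} = 2 f$
$a{\left(m \right)} = 0$ ($a{\left(m \right)} = \left(-9\right) 0 = 0$)
$\left(a{\left(85 \right)} + r{\left(-229 - -194 \right)}\right) + 169580 = \left(0 + 2 \left(-229 - -194\right)\right) + 169580 = \left(0 + 2 \left(-229 + 194\right)\right) + 169580 = \left(0 + 2 \left(-35\right)\right) + 169580 = \left(0 - 70\right) + 169580 = -70 + 169580 = 169510$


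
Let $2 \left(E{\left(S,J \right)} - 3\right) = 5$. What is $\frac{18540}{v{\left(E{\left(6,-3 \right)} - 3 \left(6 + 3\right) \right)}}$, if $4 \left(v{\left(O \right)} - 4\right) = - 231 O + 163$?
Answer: $\frac{148320}{10291} \approx 14.413$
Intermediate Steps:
$E{\left(S,J \right)} = \frac{11}{2}$ ($E{\left(S,J \right)} = 3 + \frac{1}{2} \cdot 5 = 3 + \frac{5}{2} = \frac{11}{2}$)
$v{\left(O \right)} = \frac{179}{4} - \frac{231 O}{4}$ ($v{\left(O \right)} = 4 + \frac{- 231 O + 163}{4} = 4 + \frac{163 - 231 O}{4} = 4 - \left(- \frac{163}{4} + \frac{231 O}{4}\right) = \frac{179}{4} - \frac{231 O}{4}$)
$\frac{18540}{v{\left(E{\left(6,-3 \right)} - 3 \left(6 + 3\right) \right)}} = \frac{18540}{\frac{179}{4} - \frac{231 \left(\frac{11}{2} - 3 \left(6 + 3\right)\right)}{4}} = \frac{18540}{\frac{179}{4} - \frac{231 \left(\frac{11}{2} - 27\right)}{4}} = \frac{18540}{\frac{179}{4} - - \frac{9933}{8}} = \frac{18540}{\frac{179}{4} + \frac{9933}{8}} = \frac{18540}{\frac{10291}{8}} = 18540 \cdot \frac{8}{10291} = \frac{148320}{10291}$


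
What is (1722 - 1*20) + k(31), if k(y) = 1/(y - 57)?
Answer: 44251/26 ≈ 1702.0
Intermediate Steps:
k(y) = 1/(-57 + y)
(1722 - 1*20) + k(31) = (1722 - 1*20) + 1/(-57 + 31) = (1722 - 20) + 1/(-26) = 1702 - 1/26 = 44251/26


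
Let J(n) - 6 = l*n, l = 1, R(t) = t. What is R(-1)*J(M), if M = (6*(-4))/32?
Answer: -21/4 ≈ -5.2500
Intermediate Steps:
M = -3/4 (M = -24*1/32 = -3/4 ≈ -0.75000)
J(n) = 6 + n (J(n) = 6 + 1*n = 6 + n)
R(-1)*J(M) = -(6 - 3/4) = -1*21/4 = -21/4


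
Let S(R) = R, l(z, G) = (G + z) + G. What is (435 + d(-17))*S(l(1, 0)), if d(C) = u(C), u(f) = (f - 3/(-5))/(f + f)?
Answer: 37016/85 ≈ 435.48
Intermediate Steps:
l(z, G) = z + 2*G
u(f) = (3/5 + f)/(2*f) (u(f) = (f - 3*(-1/5))/((2*f)) = (f + 3/5)*(1/(2*f)) = (3/5 + f)*(1/(2*f)) = (3/5 + f)/(2*f))
d(C) = (3 + 5*C)/(10*C)
(435 + d(-17))*S(l(1, 0)) = (435 + (1/10)*(3 + 5*(-17))/(-17))*(1 + 2*0) = (435 + (1/10)*(-1/17)*(3 - 85))*(1 + 0) = (435 + (1/10)*(-1/17)*(-82))*1 = (435 + 41/85)*1 = (37016/85)*1 = 37016/85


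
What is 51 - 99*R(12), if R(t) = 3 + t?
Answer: -1434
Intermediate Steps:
51 - 99*R(12) = 51 - 99*(3 + 12) = 51 - 99*15 = 51 - 1485 = -1434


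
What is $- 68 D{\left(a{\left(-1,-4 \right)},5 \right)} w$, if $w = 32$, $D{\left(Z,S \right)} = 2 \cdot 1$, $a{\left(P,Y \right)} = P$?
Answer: $-4352$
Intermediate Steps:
$D{\left(Z,S \right)} = 2$
$- 68 D{\left(a{\left(-1,-4 \right)},5 \right)} w = \left(-68\right) 2 \cdot 32 = \left(-136\right) 32 = -4352$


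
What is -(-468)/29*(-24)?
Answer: -11232/29 ≈ -387.31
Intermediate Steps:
-(-468)/29*(-24) = -18*(-26/29)*(-24) = (468/29)*(-24) = -11232/29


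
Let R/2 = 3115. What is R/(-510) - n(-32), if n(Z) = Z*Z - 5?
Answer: -52592/51 ≈ -1031.2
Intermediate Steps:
R = 6230 (R = 2*3115 = 6230)
n(Z) = -5 + Z**2 (n(Z) = Z**2 - 5 = -5 + Z**2)
R/(-510) - n(-32) = 6230/(-510) - (-5 + (-32)**2) = 6230*(-1/510) - (-5 + 1024) = -623/51 - 1*1019 = -623/51 - 1019 = -52592/51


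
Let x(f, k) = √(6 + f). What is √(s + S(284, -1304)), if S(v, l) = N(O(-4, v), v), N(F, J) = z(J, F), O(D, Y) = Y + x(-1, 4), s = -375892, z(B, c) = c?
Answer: √(-375608 + √5) ≈ 612.87*I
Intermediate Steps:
O(D, Y) = Y + √5 (O(D, Y) = Y + √(6 - 1) = Y + √5)
N(F, J) = F
S(v, l) = v + √5
√(s + S(284, -1304)) = √(-375892 + (284 + √5)) = √(-375608 + √5)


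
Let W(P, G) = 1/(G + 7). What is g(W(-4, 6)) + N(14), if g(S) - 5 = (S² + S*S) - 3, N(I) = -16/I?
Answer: 1028/1183 ≈ 0.86898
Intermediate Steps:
W(P, G) = 1/(7 + G)
g(S) = 2 + 2*S² (g(S) = 5 + ((S² + S*S) - 3) = 5 + ((S² + S²) - 3) = 5 + (2*S² - 3) = 5 + (-3 + 2*S²) = 2 + 2*S²)
g(W(-4, 6)) + N(14) = (2 + 2*(1/(7 + 6))²) - 16/14 = (2 + 2*(1/13)²) - 16*1/14 = (2 + 2*(1/13)²) - 8/7 = (2 + 2*(1/169)) - 8/7 = (2 + 2/169) - 8/7 = 340/169 - 8/7 = 1028/1183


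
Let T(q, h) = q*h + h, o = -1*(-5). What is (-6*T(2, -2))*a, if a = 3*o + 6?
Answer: 756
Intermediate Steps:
o = 5
T(q, h) = h + h*q (T(q, h) = h*q + h = h + h*q)
a = 21 (a = 3*5 + 6 = 15 + 6 = 21)
(-6*T(2, -2))*a = -(-12)*(1 + 2)*21 = -(-12)*3*21 = -6*(-6)*21 = 36*21 = 756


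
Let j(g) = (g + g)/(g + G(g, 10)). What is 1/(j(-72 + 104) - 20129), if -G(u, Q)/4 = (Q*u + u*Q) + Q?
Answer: -321/6461417 ≈ -4.9679e-5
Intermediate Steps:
G(u, Q) = -4*Q - 8*Q*u (G(u, Q) = -4*((Q*u + u*Q) + Q) = -4*((Q*u + Q*u) + Q) = -4*(2*Q*u + Q) = -4*(Q + 2*Q*u) = -4*Q - 8*Q*u)
j(g) = 2*g/(-40 - 79*g) (j(g) = (g + g)/(g - 4*10*(1 + 2*g)) = (2*g)/(g + (-40 - 80*g)) = (2*g)/(-40 - 79*g) = 2*g/(-40 - 79*g))
1/(j(-72 + 104) - 20129) = 1/(2*(-72 + 104)/(-40 - 79*(-72 + 104)) - 20129) = 1/(2*32/(-40 - 79*32) - 20129) = 1/(2*32/(-40 - 2528) - 20129) = 1/(2*32/(-2568) - 20129) = 1/(2*32*(-1/2568) - 20129) = 1/(-8/321 - 20129) = 1/(-6461417/321) = -321/6461417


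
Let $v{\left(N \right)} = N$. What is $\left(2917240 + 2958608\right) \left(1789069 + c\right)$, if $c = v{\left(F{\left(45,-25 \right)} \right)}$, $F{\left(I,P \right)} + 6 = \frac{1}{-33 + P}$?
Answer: $\frac{304855602324372}{29} \approx 1.0512 \cdot 10^{13}$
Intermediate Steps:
$F{\left(I,P \right)} = -6 + \frac{1}{-33 + P}$
$c = - \frac{349}{58}$ ($c = \frac{199 - -150}{-33 - 25} = \frac{199 + 150}{-58} = \left(- \frac{1}{58}\right) 349 = - \frac{349}{58} \approx -6.0172$)
$\left(2917240 + 2958608\right) \left(1789069 + c\right) = \left(2917240 + 2958608\right) \left(1789069 - \frac{349}{58}\right) = 5875848 \cdot \frac{103765653}{58} = \frac{304855602324372}{29}$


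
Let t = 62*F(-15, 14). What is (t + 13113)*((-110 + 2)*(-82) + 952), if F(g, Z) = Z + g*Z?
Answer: 9425488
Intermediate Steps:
F(g, Z) = Z + Z*g
t = -12152 (t = 62*(14*(1 - 15)) = 62*(14*(-14)) = 62*(-196) = -12152)
(t + 13113)*((-110 + 2)*(-82) + 952) = (-12152 + 13113)*((-110 + 2)*(-82) + 952) = 961*(-108*(-82) + 952) = 961*(8856 + 952) = 961*9808 = 9425488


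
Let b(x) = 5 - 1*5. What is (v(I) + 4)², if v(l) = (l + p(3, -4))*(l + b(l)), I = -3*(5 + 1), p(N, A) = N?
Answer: 75076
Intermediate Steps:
b(x) = 0 (b(x) = 5 - 5 = 0)
I = -18 (I = -3*6 = -18)
v(l) = l*(3 + l) (v(l) = (l + 3)*(l + 0) = (3 + l)*l = l*(3 + l))
(v(I) + 4)² = (-18*(3 - 18) + 4)² = (-18*(-15) + 4)² = (270 + 4)² = 274² = 75076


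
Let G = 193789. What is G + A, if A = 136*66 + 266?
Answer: 203031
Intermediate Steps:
A = 9242 (A = 8976 + 266 = 9242)
G + A = 193789 + 9242 = 203031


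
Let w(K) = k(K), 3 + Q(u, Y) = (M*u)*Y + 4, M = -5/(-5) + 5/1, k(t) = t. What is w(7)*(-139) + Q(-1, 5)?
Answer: -1002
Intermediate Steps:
M = 6 (M = -5*(-1/5) + 5*1 = 1 + 5 = 6)
Q(u, Y) = 1 + 6*Y*u (Q(u, Y) = -3 + ((6*u)*Y + 4) = -3 + (6*Y*u + 4) = -3 + (4 + 6*Y*u) = 1 + 6*Y*u)
w(K) = K
w(7)*(-139) + Q(-1, 5) = 7*(-139) + (1 + 6*5*(-1)) = -973 + (1 - 30) = -973 - 29 = -1002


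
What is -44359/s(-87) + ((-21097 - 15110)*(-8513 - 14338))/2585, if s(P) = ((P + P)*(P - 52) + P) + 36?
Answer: 3993673506236/12477795 ≈ 3.2006e+5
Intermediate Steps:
s(P) = 36 + P + 2*P*(-52 + P) (s(P) = ((2*P)*(-52 + P) + P) + 36 = (2*P*(-52 + P) + P) + 36 = (P + 2*P*(-52 + P)) + 36 = 36 + P + 2*P*(-52 + P))
-44359/s(-87) + ((-21097 - 15110)*(-8513 - 14338))/2585 = -44359/(36 - 103*(-87) + 2*(-87)**2) + ((-21097 - 15110)*(-8513 - 14338))/2585 = -44359/(36 + 8961 + 2*7569) - 36207*(-22851)*(1/2585) = -44359/(36 + 8961 + 15138) + 827366157*(1/2585) = -44359/24135 + 827366157/2585 = 3993673506236/12477795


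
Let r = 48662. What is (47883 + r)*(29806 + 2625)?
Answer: 3131050895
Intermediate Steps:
(47883 + r)*(29806 + 2625) = (47883 + 48662)*(29806 + 2625) = 96545*32431 = 3131050895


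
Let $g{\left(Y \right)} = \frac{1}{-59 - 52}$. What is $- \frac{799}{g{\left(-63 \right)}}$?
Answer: $88689$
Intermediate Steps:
$g{\left(Y \right)} = - \frac{1}{111}$ ($g{\left(Y \right)} = \frac{1}{-111} = - \frac{1}{111}$)
$- \frac{799}{g{\left(-63 \right)}} = - \frac{799}{- \frac{1}{111}} = \left(-799\right) \left(-111\right) = 88689$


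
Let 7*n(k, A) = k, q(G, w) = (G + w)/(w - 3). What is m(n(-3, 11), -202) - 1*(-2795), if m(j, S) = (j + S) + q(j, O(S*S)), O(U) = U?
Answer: 740742173/285607 ≈ 2593.6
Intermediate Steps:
q(G, w) = (G + w)/(-3 + w)
n(k, A) = k/7
m(j, S) = S + j + (j + S²)/(-3 + S²) (m(j, S) = (j + S) + (j + S*S)/(-3 + S*S) = (S + j) + (j + S²)/(-3 + S²) = S + j + (j + S²)/(-3 + S²))
m(n(-3, 11), -202) - 1*(-2795) = ((⅐)*(-3) + (-202)² + (-3 + (-202)²)*(-202 + (⅐)*(-3)))/(-3 + (-202)²) - 1*(-2795) = (-3/7 + 40804 + (-3 + 40804)*(-202 - 3/7))/(-3 + 40804) + 2795 = (-3/7 + 40804 + 40801*(-1417/7))/40801 + 2795 = (-3/7 + 40804 - 57815017/7)/40801 + 2795 = (1/40801)*(-57529392/7) + 2795 = -57529392/285607 + 2795 = 740742173/285607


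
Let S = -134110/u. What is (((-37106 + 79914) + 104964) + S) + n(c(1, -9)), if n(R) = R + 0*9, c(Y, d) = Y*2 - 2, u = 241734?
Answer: 17860691269/120867 ≈ 1.4777e+5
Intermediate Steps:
S = -67055/120867 (S = -134110/241734 = -134110*1/241734 = -67055/120867 ≈ -0.55478)
c(Y, d) = -2 + 2*Y (c(Y, d) = 2*Y - 2 = -2 + 2*Y)
n(R) = R (n(R) = R + 0 = R)
(((-37106 + 79914) + 104964) + S) + n(c(1, -9)) = (((-37106 + 79914) + 104964) - 67055/120867) + (-2 + 2*1) = ((42808 + 104964) - 67055/120867) + (-2 + 2) = (147772 - 67055/120867) + 0 = 17860691269/120867 + 0 = 17860691269/120867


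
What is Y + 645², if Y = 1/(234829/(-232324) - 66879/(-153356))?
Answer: 532375587696991/1279677458 ≈ 4.1602e+5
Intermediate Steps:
Y = -2226767459/1279677458 (Y = 1/(234829*(-1/232324) - 66879*(-1/153356)) = 1/(-234829/232324 + 66879/153356) = 1/(-1279677458/2226767459) = -2226767459/1279677458 ≈ -1.7401)
Y + 645² = -2226767459/1279677458 + 645² = -2226767459/1279677458 + 416025 = 532375587696991/1279677458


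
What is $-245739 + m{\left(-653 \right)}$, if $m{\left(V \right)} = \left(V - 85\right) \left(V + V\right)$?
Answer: $718089$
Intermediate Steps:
$m{\left(V \right)} = 2 V \left(-85 + V\right)$ ($m{\left(V \right)} = \left(-85 + V\right) 2 V = 2 V \left(-85 + V\right)$)
$-245739 + m{\left(-653 \right)} = -245739 + 2 \left(-653\right) \left(-85 - 653\right) = -245739 + 2 \left(-653\right) \left(-738\right) = -245739 + 963828 = 718089$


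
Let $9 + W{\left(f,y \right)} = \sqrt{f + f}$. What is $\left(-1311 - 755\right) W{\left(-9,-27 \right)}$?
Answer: $18594 - 6198 i \sqrt{2} \approx 18594.0 - 8765.3 i$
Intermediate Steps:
$W{\left(f,y \right)} = -9 + \sqrt{2} \sqrt{f}$ ($W{\left(f,y \right)} = -9 + \sqrt{f + f} = -9 + \sqrt{2 f} = -9 + \sqrt{2} \sqrt{f}$)
$\left(-1311 - 755\right) W{\left(-9,-27 \right)} = \left(-1311 - 755\right) \left(-9 + \sqrt{2} \sqrt{-9}\right) = - 2066 \left(-9 + \sqrt{2} \cdot 3 i\right) = - 2066 \left(-9 + 3 i \sqrt{2}\right) = 18594 - 6198 i \sqrt{2}$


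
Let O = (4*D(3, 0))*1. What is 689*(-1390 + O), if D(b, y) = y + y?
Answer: -957710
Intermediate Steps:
D(b, y) = 2*y
O = 0 (O = (4*(2*0))*1 = (4*0)*1 = 0*1 = 0)
689*(-1390 + O) = 689*(-1390 + 0) = 689*(-1390) = -957710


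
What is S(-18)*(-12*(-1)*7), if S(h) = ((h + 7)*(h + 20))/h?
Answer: 308/3 ≈ 102.67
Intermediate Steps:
S(h) = (7 + h)*(20 + h)/h (S(h) = ((7 + h)*(20 + h))/h = (7 + h)*(20 + h)/h)
S(-18)*(-12*(-1)*7) = (27 - 18 + 140/(-18))*(-12*(-1)*7) = (27 - 18 + 140*(-1/18))*(12*7) = (27 - 18 - 70/9)*84 = (11/9)*84 = 308/3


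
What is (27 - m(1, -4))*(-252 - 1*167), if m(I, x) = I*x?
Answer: -12989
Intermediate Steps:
(27 - m(1, -4))*(-252 - 1*167) = (27 - (-4))*(-252 - 1*167) = (27 - 1*(-4))*(-252 - 167) = (27 + 4)*(-419) = 31*(-419) = -12989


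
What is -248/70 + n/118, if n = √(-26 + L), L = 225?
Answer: -124/35 + √199/118 ≈ -3.4233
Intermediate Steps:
n = √199 (n = √(-26 + 225) = √199 ≈ 14.107)
-248/70 + n/118 = -248/70 + √199/118 = -248*1/70 + √199*(1/118) = -124/35 + √199/118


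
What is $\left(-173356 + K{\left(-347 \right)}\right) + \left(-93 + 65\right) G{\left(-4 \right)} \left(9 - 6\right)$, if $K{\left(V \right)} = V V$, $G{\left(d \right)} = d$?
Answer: $-52611$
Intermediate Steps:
$K{\left(V \right)} = V^{2}$
$\left(-173356 + K{\left(-347 \right)}\right) + \left(-93 + 65\right) G{\left(-4 \right)} \left(9 - 6\right) = \left(-173356 + \left(-347\right)^{2}\right) + \left(-93 + 65\right) \left(- 4 \left(9 - 6\right)\right) = \left(-173356 + 120409\right) - 28 \left(\left(-4\right) 3\right) = -52947 - -336 = -52947 + 336 = -52611$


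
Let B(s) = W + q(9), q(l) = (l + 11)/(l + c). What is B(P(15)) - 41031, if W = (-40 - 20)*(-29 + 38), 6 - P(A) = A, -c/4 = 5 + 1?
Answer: -124717/3 ≈ -41572.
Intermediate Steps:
c = -24 (c = -4*(5 + 1) = -4*6 = -24)
P(A) = 6 - A
q(l) = (11 + l)/(-24 + l) (q(l) = (l + 11)/(l - 24) = (11 + l)/(-24 + l))
W = -540 (W = -60*9 = -540)
B(s) = -1624/3 (B(s) = -540 + (11 + 9)/(-24 + 9) = -540 + 20/(-15) = -540 - 1/15*20 = -540 - 4/3 = -1624/3)
B(P(15)) - 41031 = -1624/3 - 41031 = -124717/3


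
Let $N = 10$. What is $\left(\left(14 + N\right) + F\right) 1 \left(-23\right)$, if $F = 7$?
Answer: $-713$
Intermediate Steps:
$\left(\left(14 + N\right) + F\right) 1 \left(-23\right) = \left(\left(14 + 10\right) + 7\right) 1 \left(-23\right) = \left(24 + 7\right) 1 \left(-23\right) = 31 \cdot 1 \left(-23\right) = 31 \left(-23\right) = -713$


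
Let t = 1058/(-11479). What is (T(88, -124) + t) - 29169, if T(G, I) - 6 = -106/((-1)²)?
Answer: -335979909/11479 ≈ -29269.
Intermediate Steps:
t = -1058/11479 (t = 1058*(-1/11479) = -1058/11479 ≈ -0.092168)
T(G, I) = -100 (T(G, I) = 6 - 106/((-1)²) = 6 - 106/1 = 6 - 106*1 = 6 - 106 = -100)
(T(88, -124) + t) - 29169 = (-100 - 1058/11479) - 29169 = -1148958/11479 - 29169 = -335979909/11479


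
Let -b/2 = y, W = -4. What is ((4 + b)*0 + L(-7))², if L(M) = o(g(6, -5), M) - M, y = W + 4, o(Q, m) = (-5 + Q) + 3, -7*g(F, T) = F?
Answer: 841/49 ≈ 17.163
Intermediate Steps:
g(F, T) = -F/7
o(Q, m) = -2 + Q
y = 0 (y = -4 + 4 = 0)
b = 0 (b = -2*0 = 0)
L(M) = -20/7 - M (L(M) = (-2 - ⅐*6) - M = (-2 - 6/7) - M = -20/7 - M)
((4 + b)*0 + L(-7))² = ((4 + 0)*0 + (-20/7 - 1*(-7)))² = (4*0 + (-20/7 + 7))² = (0 + 29/7)² = (29/7)² = 841/49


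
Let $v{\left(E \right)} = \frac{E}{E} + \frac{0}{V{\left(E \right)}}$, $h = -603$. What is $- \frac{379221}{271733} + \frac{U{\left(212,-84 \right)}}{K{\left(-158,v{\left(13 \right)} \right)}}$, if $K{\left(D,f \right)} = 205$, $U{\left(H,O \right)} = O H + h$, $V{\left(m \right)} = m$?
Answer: $- \frac{5080616568}{55705265} \approx -91.205$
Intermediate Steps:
$U{\left(H,O \right)} = -603 + H O$ ($U{\left(H,O \right)} = O H - 603 = H O - 603 = -603 + H O$)
$v{\left(E \right)} = 1$ ($v{\left(E \right)} = \frac{E}{E} + \frac{0}{E} = 1 + 0 = 1$)
$- \frac{379221}{271733} + \frac{U{\left(212,-84 \right)}}{K{\left(-158,v{\left(13 \right)} \right)}} = - \frac{379221}{271733} + \frac{-603 + 212 \left(-84\right)}{205} = \left(-379221\right) \frac{1}{271733} + \left(-603 - 17808\right) \frac{1}{205} = - \frac{379221}{271733} - \frac{18411}{205} = - \frac{5080616568}{55705265}$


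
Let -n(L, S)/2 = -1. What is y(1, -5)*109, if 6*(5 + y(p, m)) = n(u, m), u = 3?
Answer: -1526/3 ≈ -508.67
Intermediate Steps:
n(L, S) = 2 (n(L, S) = -2*(-1) = 2)
y(p, m) = -14/3 (y(p, m) = -5 + (⅙)*2 = -5 + ⅓ = -14/3)
y(1, -5)*109 = -14/3*109 = -1526/3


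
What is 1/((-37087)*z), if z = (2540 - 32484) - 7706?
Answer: 1/1396325550 ≈ 7.1616e-10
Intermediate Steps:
z = -37650 (z = -29944 - 7706 = -37650)
1/((-37087)*z) = 1/(-37087*(-37650)) = -1/37087*(-1/37650) = 1/1396325550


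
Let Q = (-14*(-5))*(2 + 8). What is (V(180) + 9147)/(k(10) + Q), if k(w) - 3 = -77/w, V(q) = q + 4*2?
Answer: 93350/6953 ≈ 13.426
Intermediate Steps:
Q = 700 (Q = 70*10 = 700)
V(q) = 8 + q (V(q) = q + 8 = 8 + q)
k(w) = 3 - 77/w
(V(180) + 9147)/(k(10) + Q) = ((8 + 180) + 9147)/((3 - 77/10) + 700) = (188 + 9147)/((3 - 77*1/10) + 700) = 9335/((3 - 77/10) + 700) = 9335/(-47/10 + 700) = 9335/(6953/10) = 9335*(10/6953) = 93350/6953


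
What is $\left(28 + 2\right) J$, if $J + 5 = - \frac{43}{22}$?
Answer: $- \frac{2295}{11} \approx -208.64$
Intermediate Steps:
$J = - \frac{153}{22}$ ($J = -5 - \frac{43}{22} = - \frac{153}{22} \approx -6.9545$)
$\left(28 + 2\right) J = \left(28 + 2\right) \left(- \frac{153}{22}\right) = 30 \left(- \frac{153}{22}\right) = - \frac{2295}{11}$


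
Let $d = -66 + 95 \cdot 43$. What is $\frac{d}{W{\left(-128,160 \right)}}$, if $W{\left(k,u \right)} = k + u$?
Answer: $\frac{4019}{32} \approx 125.59$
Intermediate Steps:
$d = 4019$ ($d = -66 + 4085 = 4019$)
$\frac{d}{W{\left(-128,160 \right)}} = \frac{4019}{-128 + 160} = \frac{4019}{32}$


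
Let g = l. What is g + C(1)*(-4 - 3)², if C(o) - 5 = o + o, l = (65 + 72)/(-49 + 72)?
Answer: 8026/23 ≈ 348.96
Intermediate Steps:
l = 137/23 ≈ 5.9565
g = 137/23 ≈ 5.9565
C(o) = 5 + 2*o (C(o) = 5 + (o + o) = 5 + 2*o)
g + C(1)*(-4 - 3)² = 137/23 + (5 + 2*1)*(-4 - 3)² = 137/23 + (5 + 2)*(-7)² = 137/23 + 7*49 = 137/23 + 343 = 8026/23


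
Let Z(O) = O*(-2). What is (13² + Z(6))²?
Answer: 24649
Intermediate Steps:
Z(O) = -2*O
(13² + Z(6))² = (13² - 2*6)² = (169 - 12)² = 157² = 24649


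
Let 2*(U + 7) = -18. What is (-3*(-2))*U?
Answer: -96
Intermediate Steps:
U = -16 (U = -7 + (1/2)*(-18) = -7 - 9 = -16)
(-3*(-2))*U = -3*(-2)*(-16) = 6*(-16) = -96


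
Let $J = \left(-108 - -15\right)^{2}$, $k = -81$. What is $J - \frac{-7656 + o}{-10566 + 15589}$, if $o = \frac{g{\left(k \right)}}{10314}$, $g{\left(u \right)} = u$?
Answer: $\frac{16598504709}{1918786} \approx 8650.5$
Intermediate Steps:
$J = 8649$ ($J = \left(-108 + 15\right)^{2} = \left(-93\right)^{2} = 8649$)
$o = - \frac{3}{382}$ ($o = - \frac{81}{10314} = \left(-81\right) \frac{1}{10314} = - \frac{3}{382} \approx -0.0078534$)
$J - \frac{-7656 + o}{-10566 + 15589} = 8649 - \frac{-7656 - \frac{3}{382}}{-10566 + 15589} = 8649 - - \frac{2924595}{382 \cdot 5023} = 8649 - \left(- \frac{2924595}{382}\right) \frac{1}{5023} = 8649 - - \frac{2924595}{1918786} = 8649 + \frac{2924595}{1918786} = \frac{16598504709}{1918786}$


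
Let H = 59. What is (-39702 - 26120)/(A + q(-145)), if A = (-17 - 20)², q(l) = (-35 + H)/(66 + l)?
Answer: -5199938/108127 ≈ -48.091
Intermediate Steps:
q(l) = 24/(66 + l) (q(l) = (-35 + 59)/(66 + l) = 24/(66 + l))
A = 1369 (A = (-37)² = 1369)
(-39702 - 26120)/(A + q(-145)) = (-39702 - 26120)/(1369 + 24/(66 - 145)) = -65822/(1369 + 24/(-79)) = -65822/(1369 + 24*(-1/79)) = -65822/(1369 - 24/79) = -65822/108127/79 = -65822*79/108127 = -5199938/108127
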